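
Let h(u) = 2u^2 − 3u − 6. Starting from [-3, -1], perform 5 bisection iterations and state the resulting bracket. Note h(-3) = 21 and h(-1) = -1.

[-1.1875, -1.125]

u = -2 gives h = 8, positive; keep [-2, -1]
u = -1.5 gives h = 3, positive; keep [-1.5, -1]
u = -1.25 gives h = 0.875, positive; keep [-1.25, -1]
u = -1.125 gives h = -0.0938, negative; keep [-1.25, -1.125]
u = -1.1875 gives h = 0.3828, positive; keep [-1.1875, -1.125]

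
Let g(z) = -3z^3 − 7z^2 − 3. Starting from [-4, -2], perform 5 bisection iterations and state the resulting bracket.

m = -3, g(m) = 15 (+); new bracket [-3, -2]
m = -2.5, g(m) = 0.125 (+); new bracket [-2.5, -2]
m = -2.25, g(m) = -4.265625 (−); new bracket [-2.5, -2.25]
m = -2.375, g(m) = -2.2949 (−); new bracket [-2.5, -2.375]
m = -2.4375, g(m) = -1.1433 (−); new bracket [-2.5, -2.4375]

[-2.5, -2.4375]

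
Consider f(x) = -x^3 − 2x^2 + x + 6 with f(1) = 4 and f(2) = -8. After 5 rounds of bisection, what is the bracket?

f(1.5) = -0.375 < 0, so the root lies in [1, 1.5]
f(1.25) = 2.171875 > 0, so the root lies in [1.25, 1.5]
f(1.375) = 0.994141 > 0, so the root lies in [1.375, 1.5]
f(1.4375) = 0.3342 > 0, so the root lies in [1.4375, 1.5]
f(1.46875) = -0.0141 < 0, so the root lies in [1.4375, 1.46875]

[1.4375, 1.46875]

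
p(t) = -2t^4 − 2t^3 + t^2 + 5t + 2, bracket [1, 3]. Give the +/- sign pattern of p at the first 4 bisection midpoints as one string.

m = 2, p(m) = -32 (−); new bracket [1, 2]
m = 1.5, p(m) = -5.125 (−); new bracket [1, 1.5]
m = 1.25, p(m) = 1.023438 (+); new bracket [1.25, 1.5]
m = 1.375, p(m) = -1.5825 (−); new bracket [1.25, 1.375]

--+-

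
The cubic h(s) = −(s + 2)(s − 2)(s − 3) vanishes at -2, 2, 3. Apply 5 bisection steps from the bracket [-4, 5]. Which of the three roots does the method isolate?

-2

midpoint 0.5: h = -9.375 < 0 → [-4, 0.5]
midpoint -1.75: h = -4.453125 < 0 → [-4, -1.75]
midpoint -2.875: h = 25.060547 > 0 → [-2.875, -1.75]
midpoint -2.3125: h = 7.1594 > 0 → [-2.3125, -1.75]
midpoint -2.03125: h = 0.6338 > 0 → [-2.03125, -1.75]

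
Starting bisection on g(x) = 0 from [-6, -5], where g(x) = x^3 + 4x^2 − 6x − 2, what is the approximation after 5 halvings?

midpoint -5.5: g = -14.375 < 0 → [-5.5, -5]
midpoint -5.25: g = -4.953125 < 0 → [-5.25, -5]
midpoint -5.125: g = -0.798828 < 0 → [-5.125, -5]
midpoint -5.0625: g = 1.1443 > 0 → [-5.125, -5.0625]
midpoint -5.09375: g = 0.1837 > 0 → [-5.125, -5.09375]

-5.09375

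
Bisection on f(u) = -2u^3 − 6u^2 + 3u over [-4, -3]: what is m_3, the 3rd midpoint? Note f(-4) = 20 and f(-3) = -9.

u = -3.5 gives f = 1.75, positive; keep [-3.5, -3]
u = -3.25 gives f = -4.46875, negative; keep [-3.5, -3.25]
u = -3.375 gives f = -1.582031, negative; keep [-3.5, -3.375]

-3.375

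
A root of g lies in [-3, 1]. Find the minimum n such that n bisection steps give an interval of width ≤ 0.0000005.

Width after n steps is 4/2^n. Need 2^n ≥ 4/0.0000005 = 8000000.
2^22 = 4194304 < 8000000 ≤ 2^23 = 8388608, so n = 23.

23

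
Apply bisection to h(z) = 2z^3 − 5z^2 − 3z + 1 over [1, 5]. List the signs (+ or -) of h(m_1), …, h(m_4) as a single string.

z = 3 gives h = 1, positive; keep [1, 3]
z = 2 gives h = -9, negative; keep [2, 3]
z = 2.5 gives h = -6.5, negative; keep [2.5, 3]
z = 2.75 gives h = -3.4688, negative; keep [2.75, 3]

+---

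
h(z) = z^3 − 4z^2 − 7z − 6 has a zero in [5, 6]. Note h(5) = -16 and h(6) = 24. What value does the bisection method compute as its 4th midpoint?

5.4375

midpoint 5.5: h = 0.875 > 0 → [5, 5.5]
midpoint 5.25: h = -8.296875 < 0 → [5.25, 5.5]
midpoint 5.375: h = -3.900391 < 0 → [5.375, 5.5]
midpoint 5.4375: h = -1.5608 < 0 → [5.4375, 5.5]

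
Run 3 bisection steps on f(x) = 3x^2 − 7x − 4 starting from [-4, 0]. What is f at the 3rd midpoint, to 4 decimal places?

0.2500

x = -2 gives f = 22, positive; keep [-2, 0]
x = -1 gives f = 6, positive; keep [-1, 0]
x = -0.5 gives f = 0.25, positive; keep [-0.5, 0]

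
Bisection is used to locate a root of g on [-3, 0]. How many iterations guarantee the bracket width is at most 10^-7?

Width after n steps is 3/2^n. Need 2^n ≥ 3/10^-7 = 30000000.
2^24 = 16777216 < 30000000 ≤ 2^25 = 33554432, so n = 25.

25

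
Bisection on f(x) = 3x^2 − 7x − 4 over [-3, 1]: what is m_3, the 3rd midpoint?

-0.5

midpoint -1: f = 6 > 0 → [-1, 1]
midpoint 0: f = -4 < 0 → [-1, 0]
midpoint -0.5: f = 0.25 > 0 → [-0.5, 0]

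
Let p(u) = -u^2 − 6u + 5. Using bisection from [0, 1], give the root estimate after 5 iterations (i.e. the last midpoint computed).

0.71875

p(0.5) = 1.75 > 0, so the root lies in [0.5, 1]
p(0.75) = -0.0625 < 0, so the root lies in [0.5, 0.75]
p(0.625) = 0.859375 > 0, so the root lies in [0.625, 0.75]
p(0.6875) = 0.4023 > 0, so the root lies in [0.6875, 0.75]
p(0.71875) = 0.1709 > 0, so the root lies in [0.71875, 0.75]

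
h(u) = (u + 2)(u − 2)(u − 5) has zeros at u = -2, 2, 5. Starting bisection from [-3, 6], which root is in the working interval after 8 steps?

-2

u = 1.5 gives h = 6.125, positive; keep [-3, 1.5]
u = -0.75 gives h = 19.765625, positive; keep [-3, -0.75]
u = -1.875 gives h = 3.330078, positive; keep [-3, -1.875]
u = -2.4375 gives h = -14.4392, negative; keep [-2.4375, -1.875]
u = -2.15625 gives h = -4.6474, negative; keep [-2.15625, -1.875]
u = -2.015625 gives h = -0.4402, negative; keep [-2.015625, -1.875]
u = -1.9453125 gives h = 1.4985, positive; keep [-2.015625, -1.9453125]
u = -1.98046875 gives h = 0.5427, positive; keep [-2.015625, -1.98046875]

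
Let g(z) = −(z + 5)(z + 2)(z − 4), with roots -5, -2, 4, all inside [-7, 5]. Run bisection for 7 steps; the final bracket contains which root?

g(-1) = 20 > 0, so the root lies in [-1, 5]
g(2) = 56 > 0, so the root lies in [2, 5]
g(3.5) = 23.375 > 0, so the root lies in [3.5, 5]
g(4.25) = -14.4531 < 0, so the root lies in [3.5, 4.25]
g(3.875) = 6.5176 > 0, so the root lies in [3.875, 4.25]
g(4.0625) = -3.4338 < 0, so the root lies in [3.875, 4.0625]
g(3.96875) = 1.6729 > 0, so the root lies in [3.96875, 4.0625]

4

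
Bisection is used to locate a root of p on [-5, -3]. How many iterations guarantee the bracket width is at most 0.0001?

15

Width after n steps is 2/2^n. Need 2^n ≥ 2/0.0001 = 20000.
2^14 = 16384 < 20000 ≤ 2^15 = 32768, so n = 15.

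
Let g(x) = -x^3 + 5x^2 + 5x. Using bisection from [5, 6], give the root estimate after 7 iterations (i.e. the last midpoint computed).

5.8515625

x = 5.5 gives g = 12.375, positive; keep [5.5, 6]
x = 5.75 gives g = 3.953125, positive; keep [5.75, 6]
x = 5.875 gives g = -0.826172, negative; keep [5.75, 5.875]
x = 5.8125 gives g = 1.6121, positive; keep [5.8125, 5.875]
x = 5.84375 gives g = 0.4052, positive; keep [5.84375, 5.875]
x = 5.859375 gives g = -0.2074, negative; keep [5.84375, 5.859375]
x = 5.8515625 gives g = 0.0996, positive; keep [5.8515625, 5.859375]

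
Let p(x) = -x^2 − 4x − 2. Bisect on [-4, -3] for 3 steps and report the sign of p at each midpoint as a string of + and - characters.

-++

p(-3.5) = -0.25 < 0, so the root lies in [-3.5, -3]
p(-3.25) = 0.4375 > 0, so the root lies in [-3.5, -3.25]
p(-3.375) = 0.109375 > 0, so the root lies in [-3.5, -3.375]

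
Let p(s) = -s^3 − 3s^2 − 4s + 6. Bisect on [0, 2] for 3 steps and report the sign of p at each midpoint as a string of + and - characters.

midpoint 1: p = -2 < 0 → [0, 1]
midpoint 0.5: p = 3.125 > 0 → [0.5, 1]
midpoint 0.75: p = 0.890625 > 0 → [0.75, 1]

-++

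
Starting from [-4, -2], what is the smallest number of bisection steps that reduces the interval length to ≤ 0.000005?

Width after n steps is 2/2^n. Need 2^n ≥ 2/0.000005 = 400000.
2^18 = 262144 < 400000 ≤ 2^19 = 524288, so n = 19.

19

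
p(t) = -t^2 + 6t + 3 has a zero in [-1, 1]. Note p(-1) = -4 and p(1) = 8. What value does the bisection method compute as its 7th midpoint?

-0.453125

midpoint 0: p = 3 > 0 → [-1, 0]
midpoint -0.5: p = -0.25 < 0 → [-0.5, 0]
midpoint -0.25: p = 1.4375 > 0 → [-0.5, -0.25]
midpoint -0.375: p = 0.6094 > 0 → [-0.5, -0.375]
midpoint -0.4375: p = 0.1836 > 0 → [-0.5, -0.4375]
midpoint -0.46875: p = -0.0322 < 0 → [-0.46875, -0.4375]
midpoint -0.453125: p = 0.0759 > 0 → [-0.46875, -0.453125]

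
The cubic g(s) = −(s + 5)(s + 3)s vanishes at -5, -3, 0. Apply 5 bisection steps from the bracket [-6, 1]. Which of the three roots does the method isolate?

midpoint -2.5: g = 3.125 > 0 → [-2.5, 1]
midpoint -0.75: g = 7.171875 > 0 → [-0.75, 1]
midpoint 0.125: g = -2.001953 < 0 → [-0.75, 0.125]
midpoint -0.3125: g = 3.9368 > 0 → [-0.3125, 0.125]
midpoint -0.09375: g = 1.3368 > 0 → [-0.09375, 0.125]

0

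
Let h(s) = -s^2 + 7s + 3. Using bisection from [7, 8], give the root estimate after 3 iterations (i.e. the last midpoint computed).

s = 7.5 gives h = -0.75, negative; keep [7, 7.5]
s = 7.25 gives h = 1.1875, positive; keep [7.25, 7.5]
s = 7.375 gives h = 0.234375, positive; keep [7.375, 7.5]

7.375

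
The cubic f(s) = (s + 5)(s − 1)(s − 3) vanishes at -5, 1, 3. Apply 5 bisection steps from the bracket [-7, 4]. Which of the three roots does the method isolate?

m = -1.5, f(m) = 39.375 (+); new bracket [-7, -1.5]
m = -4.25, f(m) = 28.546875 (+); new bracket [-7, -4.25]
m = -5.625, f(m) = -35.712891 (−); new bracket [-5.625, -4.25]
m = -4.9375, f(m) = 2.9456 (+); new bracket [-5.625, -4.9375]
m = -5.28125, f(m) = -14.6297 (−); new bracket [-5.28125, -4.9375]

-5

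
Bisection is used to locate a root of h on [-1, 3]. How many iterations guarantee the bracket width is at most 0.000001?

Width after n steps is 4/2^n. Need 2^n ≥ 4/0.000001 = 4000000.
2^21 = 2097152 < 4000000 ≤ 2^22 = 4194304, so n = 22.

22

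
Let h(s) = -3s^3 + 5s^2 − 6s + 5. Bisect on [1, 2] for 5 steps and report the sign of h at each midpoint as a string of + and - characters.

s = 1.5 gives h = -2.875, negative; keep [1, 1.5]
s = 1.25 gives h = -0.546875, negative; keep [1, 1.25]
s = 1.125 gives h = 0.306641, positive; keep [1.125, 1.25]
s = 1.1875 gives h = -0.0979, negative; keep [1.125, 1.1875]
s = 1.15625 gives h = 0.1096, positive; keep [1.15625, 1.1875]

--+-+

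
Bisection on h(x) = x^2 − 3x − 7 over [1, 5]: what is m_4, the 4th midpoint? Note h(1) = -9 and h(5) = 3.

midpoint 3: h = -7 < 0 → [3, 5]
midpoint 4: h = -3 < 0 → [4, 5]
midpoint 4.5: h = -0.25 < 0 → [4.5, 5]
midpoint 4.75: h = 1.3125 > 0 → [4.5, 4.75]

4.75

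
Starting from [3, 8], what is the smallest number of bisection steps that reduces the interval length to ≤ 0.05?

Width after n steps is 5/2^n. Need 2^n ≥ 5/0.05 = 100.
2^6 = 64 < 100 ≤ 2^7 = 128, so n = 7.

7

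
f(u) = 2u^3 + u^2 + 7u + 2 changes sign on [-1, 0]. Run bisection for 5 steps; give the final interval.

m = -0.5, f(m) = -1.5 (−); new bracket [-0.5, 0]
m = -0.25, f(m) = 0.28125 (+); new bracket [-0.5, -0.25]
m = -0.375, f(m) = -0.589844 (−); new bracket [-0.375, -0.25]
m = -0.3125, f(m) = -0.1509 (−); new bracket [-0.3125, -0.25]
m = -0.28125, f(m) = 0.0659 (+); new bracket [-0.3125, -0.28125]

[-0.3125, -0.28125]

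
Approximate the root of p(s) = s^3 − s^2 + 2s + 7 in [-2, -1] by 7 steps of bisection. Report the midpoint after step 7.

m = -1.5, p(m) = -1.625 (−); new bracket [-1.5, -1]
m = -1.25, p(m) = 0.984375 (+); new bracket [-1.5, -1.25]
m = -1.375, p(m) = -0.240234 (−); new bracket [-1.375, -1.25]
m = -1.3125, p(m) = 0.3914 (+); new bracket [-1.375, -1.3125]
m = -1.34375, p(m) = 0.0805 (+); new bracket [-1.375, -1.34375]
m = -1.359375, p(m) = -0.0786 (−); new bracket [-1.359375, -1.34375]
m = -1.3515625, p(m) = 0.0012 (+); new bracket [-1.359375, -1.3515625]

-1.3515625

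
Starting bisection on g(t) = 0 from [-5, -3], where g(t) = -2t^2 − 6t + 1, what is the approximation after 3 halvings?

-3.25

t = -4 gives g = -7, negative; keep [-4, -3]
t = -3.5 gives g = -2.5, negative; keep [-3.5, -3]
t = -3.25 gives g = -0.625, negative; keep [-3.25, -3]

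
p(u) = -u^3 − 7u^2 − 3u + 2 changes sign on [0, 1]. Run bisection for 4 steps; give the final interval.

m = 0.5, p(m) = -1.375 (−); new bracket [0, 0.5]
m = 0.25, p(m) = 0.796875 (+); new bracket [0.25, 0.5]
m = 0.375, p(m) = -0.162109 (−); new bracket [0.25, 0.375]
m = 0.3125, p(m) = 0.3484 (+); new bracket [0.3125, 0.375]

[0.3125, 0.375]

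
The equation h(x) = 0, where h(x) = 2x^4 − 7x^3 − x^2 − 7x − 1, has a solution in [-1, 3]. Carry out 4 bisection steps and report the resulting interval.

x = 1 gives h = -14, negative; keep [-1, 1]
x = 0 gives h = -1, negative; keep [-1, 0]
x = -0.5 gives h = 3.25, positive; keep [-0.5, 0]
x = -0.25 gives h = 0.8047, positive; keep [-0.25, 0]

[-0.25, 0]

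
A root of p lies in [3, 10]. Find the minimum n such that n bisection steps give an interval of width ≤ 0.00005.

18

Width after n steps is 7/2^n. Need 2^n ≥ 7/0.00005 = 140000.
2^17 = 131072 < 140000 ≤ 2^18 = 262144, so n = 18.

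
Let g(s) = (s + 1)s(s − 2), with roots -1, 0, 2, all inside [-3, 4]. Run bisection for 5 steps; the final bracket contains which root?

midpoint 0.5: g = -1.125 < 0 → [0.5, 4]
midpoint 2.25: g = 1.828125 > 0 → [0.5, 2.25]
midpoint 1.375: g = -2.041016 < 0 → [1.375, 2.25]
midpoint 1.8125: g = -0.9558 < 0 → [1.8125, 2.25]
midpoint 2.03125: g = 0.1924 > 0 → [1.8125, 2.03125]

2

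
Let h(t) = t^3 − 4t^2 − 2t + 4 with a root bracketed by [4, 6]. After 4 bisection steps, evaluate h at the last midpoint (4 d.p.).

-2.1230

h(5) = 19 > 0, so the root lies in [4, 5]
h(4.5) = 5.125 > 0, so the root lies in [4, 4.5]
h(4.25) = 0.015625 > 0, so the root lies in [4, 4.25]
h(4.125) = -2.123 < 0, so the root lies in [4.125, 4.25]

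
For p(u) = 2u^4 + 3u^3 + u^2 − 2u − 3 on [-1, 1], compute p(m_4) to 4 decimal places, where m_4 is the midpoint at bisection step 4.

-0.8022

u = 0 gives p = -3, negative; keep [0, 1]
u = 0.5 gives p = -3.25, negative; keep [0.5, 1]
u = 0.75 gives p = -2.039062, negative; keep [0.75, 1]
u = 0.875 gives p = -0.8022, negative; keep [0.875, 1]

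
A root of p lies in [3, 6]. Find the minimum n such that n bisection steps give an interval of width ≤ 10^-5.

Width after n steps is 3/2^n. Need 2^n ≥ 3/10^-5 = 300000.
2^18 = 262144 < 300000 ≤ 2^19 = 524288, so n = 19.

19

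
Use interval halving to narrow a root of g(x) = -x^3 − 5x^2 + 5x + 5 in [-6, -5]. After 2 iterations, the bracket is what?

midpoint -5.5: g = -7.375 < 0 → [-6, -5.5]
midpoint -5.75: g = 1.046875 > 0 → [-5.75, -5.5]

[-5.75, -5.5]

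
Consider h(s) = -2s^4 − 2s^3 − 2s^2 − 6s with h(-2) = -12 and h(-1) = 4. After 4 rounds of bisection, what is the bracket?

[-1.625, -1.5625]

midpoint -1.5: h = 1.125 > 0 → [-2, -1.5]
midpoint -1.75: h = -3.664062 < 0 → [-1.75, -1.5]
midpoint -1.625: h = -0.89502 < 0 → [-1.625, -1.5]
midpoint -1.5625: h = 0.2007 > 0 → [-1.625, -1.5625]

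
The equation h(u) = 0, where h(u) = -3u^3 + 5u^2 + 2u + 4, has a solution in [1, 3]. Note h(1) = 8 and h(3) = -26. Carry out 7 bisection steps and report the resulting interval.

[2.21875, 2.234375]

h(2) = 4 > 0, so the root lies in [2, 3]
h(2.5) = -6.625 < 0, so the root lies in [2, 2.5]
h(2.25) = -0.359375 < 0, so the root lies in [2, 2.25]
h(2.125) = 2.041 > 0, so the root lies in [2.125, 2.25]
h(2.1875) = 0.8982 > 0, so the root lies in [2.1875, 2.25]
h(2.21875) = 0.284 > 0, so the root lies in [2.21875, 2.25]
h(2.234375) = -0.034 < 0, so the root lies in [2.21875, 2.234375]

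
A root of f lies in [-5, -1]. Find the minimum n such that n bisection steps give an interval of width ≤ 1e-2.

Width after n steps is 4/2^n. Need 2^n ≥ 4/1e-2 = 400.
2^8 = 256 < 400 ≤ 2^9 = 512, so n = 9.

9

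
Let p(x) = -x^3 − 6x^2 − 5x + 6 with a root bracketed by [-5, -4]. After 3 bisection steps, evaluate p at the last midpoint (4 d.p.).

m = -4.5, p(m) = -1.875 (−); new bracket [-5, -4.5]
m = -4.75, p(m) = 1.546875 (+); new bracket [-4.75, -4.5]
m = -4.625, p(m) = -0.287109 (−); new bracket [-4.75, -4.625]

-0.2871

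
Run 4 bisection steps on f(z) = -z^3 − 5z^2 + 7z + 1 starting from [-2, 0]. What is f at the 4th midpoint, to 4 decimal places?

0.0488

m = -1, f(m) = -10 (−); new bracket [-1, 0]
m = -0.5, f(m) = -3.625 (−); new bracket [-0.5, 0]
m = -0.25, f(m) = -1.046875 (−); new bracket [-0.25, 0]
m = -0.125, f(m) = 0.0488 (+); new bracket [-0.25, -0.125]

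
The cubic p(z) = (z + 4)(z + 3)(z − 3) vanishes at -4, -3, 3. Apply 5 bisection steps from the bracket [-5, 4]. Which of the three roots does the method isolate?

midpoint -0.5: p = -30.625 < 0 → [-0.5, 4]
midpoint 1.75: p = -34.140625 < 0 → [1.75, 4]
midpoint 2.875: p = -5.048828 < 0 → [2.875, 4]
midpoint 3.4375: p = 20.947 > 0 → [2.875, 3.4375]
midpoint 3.15625: p = 6.8837 > 0 → [2.875, 3.15625]

3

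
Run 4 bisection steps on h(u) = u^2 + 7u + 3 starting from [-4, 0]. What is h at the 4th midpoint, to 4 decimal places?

1.3125

u = -2 gives h = -7, negative; keep [-2, 0]
u = -1 gives h = -3, negative; keep [-1, 0]
u = -0.5 gives h = -0.25, negative; keep [-0.5, 0]
u = -0.25 gives h = 1.3125, positive; keep [-0.5, -0.25]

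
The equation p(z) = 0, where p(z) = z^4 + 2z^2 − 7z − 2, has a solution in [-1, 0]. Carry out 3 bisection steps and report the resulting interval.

z = -0.5 gives p = 2.0625, positive; keep [-0.5, 0]
z = -0.25 gives p = -0.121094, negative; keep [-0.5, -0.25]
z = -0.375 gives p = 0.926025, positive; keep [-0.375, -0.25]

[-0.375, -0.25]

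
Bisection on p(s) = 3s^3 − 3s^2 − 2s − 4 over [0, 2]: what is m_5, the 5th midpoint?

1.8125

m = 1, p(m) = -6 (−); new bracket [1, 2]
m = 1.5, p(m) = -3.625 (−); new bracket [1.5, 2]
m = 1.75, p(m) = -0.609375 (−); new bracket [1.75, 2]
m = 1.875, p(m) = 1.4785 (+); new bracket [1.75, 1.875]
m = 1.8125, p(m) = 0.3826 (+); new bracket [1.75, 1.8125]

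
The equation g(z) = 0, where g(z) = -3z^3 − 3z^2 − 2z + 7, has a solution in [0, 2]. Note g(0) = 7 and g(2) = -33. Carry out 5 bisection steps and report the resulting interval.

[0.9375, 1]

z = 1 gives g = -1, negative; keep [0, 1]
z = 0.5 gives g = 4.875, positive; keep [0.5, 1]
z = 0.75 gives g = 2.546875, positive; keep [0.75, 1]
z = 0.875 gives g = 0.9434, positive; keep [0.875, 1]
z = 0.9375 gives g = 0.0164, positive; keep [0.9375, 1]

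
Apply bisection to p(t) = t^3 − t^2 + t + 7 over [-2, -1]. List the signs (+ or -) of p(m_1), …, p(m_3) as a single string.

p(-1.5) = -0.125 < 0, so the root lies in [-1.5, -1]
p(-1.25) = 2.234375 > 0, so the root lies in [-1.5, -1.25]
p(-1.375) = 1.134766 > 0, so the root lies in [-1.5, -1.375]

-++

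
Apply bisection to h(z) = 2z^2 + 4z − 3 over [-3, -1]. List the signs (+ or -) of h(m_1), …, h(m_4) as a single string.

--++

z = -2 gives h = -3, negative; keep [-3, -2]
z = -2.5 gives h = -0.5, negative; keep [-3, -2.5]
z = -2.75 gives h = 1.125, positive; keep [-2.75, -2.5]
z = -2.625 gives h = 0.2812, positive; keep [-2.625, -2.5]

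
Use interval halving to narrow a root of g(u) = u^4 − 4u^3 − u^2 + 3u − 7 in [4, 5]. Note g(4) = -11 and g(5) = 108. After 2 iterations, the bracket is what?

[4, 4.25]

u = 4.5 gives g = 31.8125, positive; keep [4, 4.5]
u = 4.25 gives g = 6.878906, positive; keep [4, 4.25]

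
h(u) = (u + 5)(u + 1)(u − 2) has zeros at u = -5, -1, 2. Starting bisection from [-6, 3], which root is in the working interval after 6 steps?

h(-1.5) = 6.125 > 0, so the root lies in [-6, -1.5]
h(-3.75) = 19.765625 > 0, so the root lies in [-6, -3.75]
h(-4.875) = 3.330078 > 0, so the root lies in [-6, -4.875]
h(-5.4375) = -14.4392 < 0, so the root lies in [-5.4375, -4.875]
h(-5.15625) = -4.6474 < 0, so the root lies in [-5.15625, -4.875]
h(-5.015625) = -0.4402 < 0, so the root lies in [-5.015625, -4.875]

-5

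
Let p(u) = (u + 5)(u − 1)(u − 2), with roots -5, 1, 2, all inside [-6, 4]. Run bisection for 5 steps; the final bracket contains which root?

-5

p(-1) = 24 > 0, so the root lies in [-6, -1]
p(-3.5) = 37.125 > 0, so the root lies in [-6, -3.5]
p(-4.75) = 9.703125 > 0, so the root lies in [-6, -4.75]
p(-5.375) = -17.6309 < 0, so the root lies in [-5.375, -4.75]
p(-5.0625) = -2.676 < 0, so the root lies in [-5.0625, -4.75]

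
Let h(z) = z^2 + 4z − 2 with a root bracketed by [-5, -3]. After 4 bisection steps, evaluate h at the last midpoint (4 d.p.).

-0.3594

h(-4) = -2 < 0, so the root lies in [-5, -4]
h(-4.5) = 0.25 > 0, so the root lies in [-4.5, -4]
h(-4.25) = -0.9375 < 0, so the root lies in [-4.5, -4.25]
h(-4.375) = -0.3594 < 0, so the root lies in [-4.5, -4.375]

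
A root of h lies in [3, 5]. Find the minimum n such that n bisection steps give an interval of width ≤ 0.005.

9

Width after n steps is 2/2^n. Need 2^n ≥ 2/0.005 = 400.
2^8 = 256 < 400 ≤ 2^9 = 512, so n = 9.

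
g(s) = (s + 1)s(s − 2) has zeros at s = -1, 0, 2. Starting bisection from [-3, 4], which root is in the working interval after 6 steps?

2

g(0.5) = -1.125 < 0, so the root lies in [0.5, 4]
g(2.25) = 1.828125 > 0, so the root lies in [0.5, 2.25]
g(1.375) = -2.041016 < 0, so the root lies in [1.375, 2.25]
g(1.8125) = -0.9558 < 0, so the root lies in [1.8125, 2.25]
g(2.03125) = 0.1924 > 0, so the root lies in [1.8125, 2.03125]
g(1.921875) = -0.4387 < 0, so the root lies in [1.921875, 2.03125]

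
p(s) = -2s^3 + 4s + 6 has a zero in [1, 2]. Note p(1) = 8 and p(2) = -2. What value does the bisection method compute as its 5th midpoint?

s = 1.5 gives p = 5.25, positive; keep [1.5, 2]
s = 1.75 gives p = 2.28125, positive; keep [1.75, 2]
s = 1.875 gives p = 0.316406, positive; keep [1.875, 2]
s = 1.9375 gives p = -0.7964, negative; keep [1.875, 1.9375]
s = 1.90625 gives p = -0.2288, negative; keep [1.875, 1.90625]

1.90625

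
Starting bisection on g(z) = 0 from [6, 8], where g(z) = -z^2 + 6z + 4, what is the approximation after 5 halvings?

midpoint 7: g = -3 < 0 → [6, 7]
midpoint 6.5: g = 0.75 > 0 → [6.5, 7]
midpoint 6.75: g = -1.0625 < 0 → [6.5, 6.75]
midpoint 6.625: g = -0.1406 < 0 → [6.5, 6.625]
midpoint 6.5625: g = 0.3086 > 0 → [6.5625, 6.625]

6.5625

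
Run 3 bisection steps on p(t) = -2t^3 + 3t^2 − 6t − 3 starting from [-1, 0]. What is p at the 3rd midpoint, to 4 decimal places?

-0.2227

m = -0.5, p(m) = 1 (+); new bracket [-0.5, 0]
m = -0.25, p(m) = -1.28125 (−); new bracket [-0.5, -0.25]
m = -0.375, p(m) = -0.222656 (−); new bracket [-0.5, -0.375]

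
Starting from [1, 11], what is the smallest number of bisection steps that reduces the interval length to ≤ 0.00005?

Width after n steps is 10/2^n. Need 2^n ≥ 10/0.00005 = 200000.
2^17 = 131072 < 200000 ≤ 2^18 = 262144, so n = 18.

18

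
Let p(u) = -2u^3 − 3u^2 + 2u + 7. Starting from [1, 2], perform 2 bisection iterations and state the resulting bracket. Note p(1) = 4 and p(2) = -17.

[1.25, 1.5]

p(1.5) = -3.5 < 0, so the root lies in [1, 1.5]
p(1.25) = 0.90625 > 0, so the root lies in [1.25, 1.5]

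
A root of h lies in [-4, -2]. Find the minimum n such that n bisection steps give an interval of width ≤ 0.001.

Width after n steps is 2/2^n. Need 2^n ≥ 2/0.001 = 2000.
2^10 = 1024 < 2000 ≤ 2^11 = 2048, so n = 11.

11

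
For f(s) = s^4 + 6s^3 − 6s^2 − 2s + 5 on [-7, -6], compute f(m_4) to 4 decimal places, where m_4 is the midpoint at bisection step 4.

-2.9485

s = -6.5 gives f = -98.1875, negative; keep [-7, -6.5]
s = -6.75 gives f = -24.214844, negative; keep [-7, -6.75]
s = -6.875 gives f = 19.488525, positive; keep [-6.875, -6.75]
s = -6.8125 gives f = -2.9485, negative; keep [-6.875, -6.8125]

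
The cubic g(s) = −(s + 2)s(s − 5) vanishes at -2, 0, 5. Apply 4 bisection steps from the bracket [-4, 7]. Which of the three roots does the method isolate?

5

g(1.5) = 18.375 > 0, so the root lies in [1.5, 7]
g(4.25) = 19.921875 > 0, so the root lies in [4.25, 7]
g(5.625) = -26.806641 < 0, so the root lies in [4.25, 5.625]
g(4.9375) = 2.1409 > 0, so the root lies in [4.9375, 5.625]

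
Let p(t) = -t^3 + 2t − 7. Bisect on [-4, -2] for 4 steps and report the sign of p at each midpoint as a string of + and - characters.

t = -3 gives p = 14, positive; keep [-3, -2]
t = -2.5 gives p = 3.625, positive; keep [-2.5, -2]
t = -2.25 gives p = -0.109375, negative; keep [-2.5, -2.25]
t = -2.375 gives p = 1.6465, positive; keep [-2.375, -2.25]

++-+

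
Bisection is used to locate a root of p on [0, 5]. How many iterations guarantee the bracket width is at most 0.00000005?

27

Width after n steps is 5/2^n. Need 2^n ≥ 5/0.00000005 = 100000000.
2^26 = 67108864 < 100000000 ≤ 2^27 = 134217728, so n = 27.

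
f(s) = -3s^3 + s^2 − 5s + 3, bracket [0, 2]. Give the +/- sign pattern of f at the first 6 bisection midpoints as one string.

-+---+

midpoint 1: f = -4 < 0 → [0, 1]
midpoint 0.5: f = 0.375 > 0 → [0.5, 1]
midpoint 0.75: f = -1.453125 < 0 → [0.5, 0.75]
midpoint 0.625: f = -0.4668 < 0 → [0.5, 0.625]
midpoint 0.5625: f = -0.03 < 0 → [0.5, 0.5625]
midpoint 0.53125: f = 0.1762 > 0 → [0.53125, 0.5625]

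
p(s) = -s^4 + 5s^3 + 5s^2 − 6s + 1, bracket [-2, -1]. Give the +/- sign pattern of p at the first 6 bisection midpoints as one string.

p(-1.5) = -0.6875 < 0, so the root lies in [-1.5, -1]
p(-1.25) = 4.105469 > 0, so the root lies in [-1.5, -1.25]
p(-1.375) = 2.130615 > 0, so the root lies in [-1.5, -1.375]
p(-1.4375) = 0.8347 > 0, so the root lies in [-1.5, -1.4375]
p(-1.46875) = 0.1029 > 0, so the root lies in [-1.5, -1.46875]
p(-1.484375) = -0.2849 < 0, so the root lies in [-1.484375, -1.46875]

-++++-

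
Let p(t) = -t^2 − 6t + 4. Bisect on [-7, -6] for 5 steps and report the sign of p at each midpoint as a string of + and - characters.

+--++

midpoint -6.5: p = 0.75 > 0 → [-7, -6.5]
midpoint -6.75: p = -1.0625 < 0 → [-6.75, -6.5]
midpoint -6.625: p = -0.140625 < 0 → [-6.625, -6.5]
midpoint -6.5625: p = 0.3086 > 0 → [-6.625, -6.5625]
midpoint -6.59375: p = 0.085 > 0 → [-6.625, -6.59375]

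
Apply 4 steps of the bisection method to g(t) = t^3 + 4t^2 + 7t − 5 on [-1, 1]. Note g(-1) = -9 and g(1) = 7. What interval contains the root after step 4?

[0.5, 0.625]

t = 0 gives g = -5, negative; keep [0, 1]
t = 0.5 gives g = -0.375, negative; keep [0.5, 1]
t = 0.75 gives g = 2.921875, positive; keep [0.5, 0.75]
t = 0.625 gives g = 1.1816, positive; keep [0.5, 0.625]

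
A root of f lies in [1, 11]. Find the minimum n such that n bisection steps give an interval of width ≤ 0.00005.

18

Width after n steps is 10/2^n. Need 2^n ≥ 10/0.00005 = 200000.
2^17 = 131072 < 200000 ≤ 2^18 = 262144, so n = 18.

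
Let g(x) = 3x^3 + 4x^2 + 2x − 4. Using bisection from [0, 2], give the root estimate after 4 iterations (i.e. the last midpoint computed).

0.625

g(1) = 5 > 0, so the root lies in [0, 1]
g(0.5) = -1.625 < 0, so the root lies in [0.5, 1]
g(0.75) = 1.015625 > 0, so the root lies in [0.5, 0.75]
g(0.625) = -0.4551 < 0, so the root lies in [0.625, 0.75]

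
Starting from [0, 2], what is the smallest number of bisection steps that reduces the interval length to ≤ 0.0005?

12

Width after n steps is 2/2^n. Need 2^n ≥ 2/0.0005 = 4000.
2^11 = 2048 < 4000 ≤ 2^12 = 4096, so n = 12.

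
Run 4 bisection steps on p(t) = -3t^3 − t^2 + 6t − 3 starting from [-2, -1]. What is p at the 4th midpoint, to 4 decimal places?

t = -1.5 gives p = -4.125, negative; keep [-2, -1.5]
t = -1.75 gives p = -0.484375, negative; keep [-2, -1.75]
t = -1.875 gives p = 2.009766, positive; keep [-1.875, -1.75]
t = -1.8125 gives p = 0.7029, positive; keep [-1.8125, -1.75]

0.7029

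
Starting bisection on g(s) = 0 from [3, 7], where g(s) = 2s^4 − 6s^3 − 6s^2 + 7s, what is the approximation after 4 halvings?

3.75

s = 5 gives g = 385, positive; keep [3, 5]
s = 4 gives g = 60, positive; keep [3, 4]
s = 3.5 gives g = -6.125, negative; keep [3.5, 4]
s = 3.75 gives g = 20.9766, positive; keep [3.5, 3.75]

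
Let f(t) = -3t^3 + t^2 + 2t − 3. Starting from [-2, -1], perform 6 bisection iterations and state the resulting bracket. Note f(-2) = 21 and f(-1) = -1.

[-1.109375, -1.09375]

midpoint -1.5: f = 6.375 > 0 → [-1.5, -1]
midpoint -1.25: f = 1.921875 > 0 → [-1.25, -1]
midpoint -1.125: f = 0.287109 > 0 → [-1.125, -1]
midpoint -1.0625: f = -0.3977 < 0 → [-1.125, -1.0625]
midpoint -1.09375: f = -0.0659 < 0 → [-1.125, -1.09375]
midpoint -1.109375: f = 0.1079 > 0 → [-1.109375, -1.09375]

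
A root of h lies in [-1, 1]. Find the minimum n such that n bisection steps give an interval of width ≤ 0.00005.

Width after n steps is 2/2^n. Need 2^n ≥ 2/0.00005 = 40000.
2^15 = 32768 < 40000 ≤ 2^16 = 65536, so n = 16.

16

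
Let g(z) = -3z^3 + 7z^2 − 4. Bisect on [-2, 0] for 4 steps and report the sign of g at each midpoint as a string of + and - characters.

m = -1, g(m) = 6 (+); new bracket [-1, 0]
m = -0.5, g(m) = -1.875 (−); new bracket [-1, -0.5]
m = -0.75, g(m) = 1.203125 (+); new bracket [-0.75, -0.5]
m = -0.625, g(m) = -0.5332 (−); new bracket [-0.75, -0.625]

+-+-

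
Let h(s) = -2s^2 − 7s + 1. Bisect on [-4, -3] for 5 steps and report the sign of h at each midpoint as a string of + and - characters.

midpoint -3.5: h = 1 > 0 → [-4, -3.5]
midpoint -3.75: h = -0.875 < 0 → [-3.75, -3.5]
midpoint -3.625: h = 0.09375 > 0 → [-3.75, -3.625]
midpoint -3.6875: h = -0.3828 < 0 → [-3.6875, -3.625]
midpoint -3.65625: h = -0.1426 < 0 → [-3.65625, -3.625]

+-+--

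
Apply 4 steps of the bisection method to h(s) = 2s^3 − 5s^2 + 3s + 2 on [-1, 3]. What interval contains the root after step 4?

[-0.5, -0.25]

s = 1 gives h = 2, positive; keep [-1, 1]
s = 0 gives h = 2, positive; keep [-1, 0]
s = -0.5 gives h = -1, negative; keep [-0.5, 0]
s = -0.25 gives h = 0.9062, positive; keep [-0.5, -0.25]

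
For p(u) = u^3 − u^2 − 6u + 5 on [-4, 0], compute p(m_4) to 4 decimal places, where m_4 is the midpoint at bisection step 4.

2.0469

m = -2, p(m) = 5 (+); new bracket [-4, -2]
m = -3, p(m) = -13 (−); new bracket [-3, -2]
m = -2.5, p(m) = -1.875 (−); new bracket [-2.5, -2]
m = -2.25, p(m) = 2.0469 (+); new bracket [-2.5, -2.25]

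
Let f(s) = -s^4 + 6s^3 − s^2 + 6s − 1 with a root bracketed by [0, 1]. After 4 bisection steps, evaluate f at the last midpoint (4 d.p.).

s = 0.5 gives f = 2.4375, positive; keep [0, 0.5]
s = 0.25 gives f = 0.527344, positive; keep [0, 0.25]
s = 0.125 gives f = -0.25415, negative; keep [0.125, 0.25]
s = 0.1875 gives f = 0.1282, positive; keep [0.125, 0.1875]

0.1282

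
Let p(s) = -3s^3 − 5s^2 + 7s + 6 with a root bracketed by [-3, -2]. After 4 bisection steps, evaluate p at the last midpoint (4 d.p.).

p(-2.5) = 4.125 > 0, so the root lies in [-2.5, -2]
p(-2.25) = -0.890625 < 0, so the root lies in [-2.5, -2.25]
p(-2.375) = 1.361328 > 0, so the root lies in [-2.375, -2.25]
p(-2.3125) = 0.1736 > 0, so the root lies in [-2.3125, -2.25]

0.1736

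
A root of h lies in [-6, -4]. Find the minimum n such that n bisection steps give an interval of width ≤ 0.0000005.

Width after n steps is 2/2^n. Need 2^n ≥ 2/0.0000005 = 4000000.
2^21 = 2097152 < 4000000 ≤ 2^22 = 4194304, so n = 22.

22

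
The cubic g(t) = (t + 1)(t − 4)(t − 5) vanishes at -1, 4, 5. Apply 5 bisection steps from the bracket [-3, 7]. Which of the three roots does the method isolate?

-1

m = 2, g(m) = 18 (+); new bracket [-3, 2]
m = -0.5, g(m) = 12.375 (+); new bracket [-3, -0.5]
m = -1.75, g(m) = -29.109375 (−); new bracket [-1.75, -0.5]
m = -1.125, g(m) = -3.9238 (−); new bracket [-1.125, -0.5]
m = -0.8125, g(m) = 5.2449 (+); new bracket [-1.125, -0.8125]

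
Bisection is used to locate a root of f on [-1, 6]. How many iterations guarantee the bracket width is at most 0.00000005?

Width after n steps is 7/2^n. Need 2^n ≥ 7/0.00000005 = 140000000.
2^27 = 134217728 < 140000000 ≤ 2^28 = 268435456, so n = 28.

28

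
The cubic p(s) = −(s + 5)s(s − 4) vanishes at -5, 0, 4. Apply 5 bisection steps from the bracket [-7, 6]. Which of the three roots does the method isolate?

-5

s = -0.5 gives p = -10.125, negative; keep [-7, -0.5]
s = -3.75 gives p = -36.328125, negative; keep [-7, -3.75]
s = -5.375 gives p = 18.896484, positive; keep [-5.375, -3.75]
s = -4.5625 gives p = -17.0916, negative; keep [-5.375, -4.5625]
s = -4.96875 gives p = -1.3926, negative; keep [-5.375, -4.96875]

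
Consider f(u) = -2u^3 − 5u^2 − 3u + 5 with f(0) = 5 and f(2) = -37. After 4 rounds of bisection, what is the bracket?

[0.625, 0.75]

u = 1 gives f = -5, negative; keep [0, 1]
u = 0.5 gives f = 2, positive; keep [0.5, 1]
u = 0.75 gives f = -0.90625, negative; keep [0.5, 0.75]
u = 0.625 gives f = 0.6836, positive; keep [0.625, 0.75]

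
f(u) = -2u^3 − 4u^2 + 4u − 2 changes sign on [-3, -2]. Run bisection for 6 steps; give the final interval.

[-2.84375, -2.828125]

f(-2.5) = -5.75 < 0, so the root lies in [-3, -2.5]
f(-2.75) = -1.65625 < 0, so the root lies in [-3, -2.75]
f(-2.875) = 0.964844 > 0, so the root lies in [-2.875, -2.75]
f(-2.8125) = -0.396 < 0, so the root lies in [-2.875, -2.8125]
f(-2.84375) = 0.2717 > 0, so the root lies in [-2.84375, -2.8125]
f(-2.828125) = -0.0653 < 0, so the root lies in [-2.84375, -2.828125]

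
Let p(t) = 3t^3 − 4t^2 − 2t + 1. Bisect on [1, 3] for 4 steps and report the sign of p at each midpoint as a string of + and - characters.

m = 2, p(m) = 5 (+); new bracket [1, 2]
m = 1.5, p(m) = -0.875 (−); new bracket [1.5, 2]
m = 1.75, p(m) = 1.328125 (+); new bracket [1.5, 1.75]
m = 1.625, p(m) = 0.0605 (+); new bracket [1.5, 1.625]

+-++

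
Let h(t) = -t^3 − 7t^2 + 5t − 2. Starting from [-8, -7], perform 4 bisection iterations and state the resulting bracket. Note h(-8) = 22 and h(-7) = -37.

[-7.6875, -7.625]

midpoint -7.5: h = -11.375 < 0 → [-8, -7.5]
midpoint -7.75: h = 4.296875 > 0 → [-7.75, -7.5]
midpoint -7.625: h = -3.787109 < 0 → [-7.75, -7.625]
midpoint -7.6875: h = 0.1921 > 0 → [-7.6875, -7.625]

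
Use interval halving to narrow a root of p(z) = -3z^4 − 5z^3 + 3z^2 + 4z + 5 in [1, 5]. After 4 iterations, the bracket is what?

[1, 1.25]

midpoint 3: p = -334 < 0 → [1, 3]
midpoint 2: p = -63 < 0 → [1, 2]
midpoint 1.5: p = -14.3125 < 0 → [1, 1.5]
midpoint 1.25: p = -2.4023 < 0 → [1, 1.25]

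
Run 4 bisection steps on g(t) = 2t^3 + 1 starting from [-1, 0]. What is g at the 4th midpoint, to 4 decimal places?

m = -0.5, g(m) = 0.75 (+); new bracket [-1, -0.5]
m = -0.75, g(m) = 0.15625 (+); new bracket [-1, -0.75]
m = -0.875, g(m) = -0.339844 (−); new bracket [-0.875, -0.75]
m = -0.8125, g(m) = -0.0728 (−); new bracket [-0.8125, -0.75]

-0.0728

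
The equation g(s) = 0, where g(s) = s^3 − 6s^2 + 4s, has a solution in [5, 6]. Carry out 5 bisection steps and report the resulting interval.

g(5.5) = 6.875 > 0, so the root lies in [5, 5.5]
g(5.25) = 0.328125 > 0, so the root lies in [5, 5.25]
g(5.125) = -2.482422 < 0, so the root lies in [5.125, 5.25]
g(5.1875) = -1.1145 < 0, so the root lies in [5.1875, 5.25]
g(5.21875) = -0.4026 < 0, so the root lies in [5.21875, 5.25]

[5.21875, 5.25]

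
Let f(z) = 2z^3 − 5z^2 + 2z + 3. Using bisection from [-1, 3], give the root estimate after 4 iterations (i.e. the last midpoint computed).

-0.75

f(1) = 2 > 0, so the root lies in [-1, 1]
f(0) = 3 > 0, so the root lies in [-1, 0]
f(-0.5) = 0.5 > 0, so the root lies in [-1, -0.5]
f(-0.75) = -2.1562 < 0, so the root lies in [-0.75, -0.5]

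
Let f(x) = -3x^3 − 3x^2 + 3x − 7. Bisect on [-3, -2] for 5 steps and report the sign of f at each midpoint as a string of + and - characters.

midpoint -2.5: f = 13.625 > 0 → [-2.5, -2]
midpoint -2.25: f = 5.234375 > 0 → [-2.25, -2]
midpoint -2.125: f = 1.865234 > 0 → [-2.125, -2]
midpoint -2.0625: f = 0.3718 > 0 → [-2.0625, -2]
midpoint -2.03125: f = -0.329 < 0 → [-2.0625, -2.03125]

++++-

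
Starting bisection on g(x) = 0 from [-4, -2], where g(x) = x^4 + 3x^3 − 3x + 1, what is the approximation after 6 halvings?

-2.40625

m = -3, g(m) = 10 (+); new bracket [-3, -2]
m = -2.5, g(m) = 0.6875 (+); new bracket [-2.5, -2]
m = -2.25, g(m) = -0.792969 (−); new bracket [-2.5, -2.25]
m = -2.375, g(m) = -0.2478 (−); new bracket [-2.5, -2.375]
m = -2.4375, g(m) = 0.1663 (+); new bracket [-2.4375, -2.375]
m = -2.40625, g(m) = -0.0535 (−); new bracket [-2.4375, -2.40625]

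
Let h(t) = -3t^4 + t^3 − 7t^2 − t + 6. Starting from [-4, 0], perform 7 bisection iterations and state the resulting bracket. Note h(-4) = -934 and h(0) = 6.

[-0.84375, -0.8125]

midpoint -2: h = -76 < 0 → [-2, 0]
midpoint -1: h = -4 < 0 → [-1, 0]
midpoint -0.5: h = 4.4375 > 0 → [-1, -0.5]
midpoint -0.75: h = 1.4414 > 0 → [-1, -0.75]
midpoint -0.875: h = -0.9128 < 0 → [-0.875, -0.75]
midpoint -0.8125: h = 0.3476 > 0 → [-0.875, -0.8125]
midpoint -0.84375: h = -0.2608 < 0 → [-0.84375, -0.8125]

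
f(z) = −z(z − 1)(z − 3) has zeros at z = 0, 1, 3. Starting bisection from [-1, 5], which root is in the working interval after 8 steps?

3

f(2) = 2 > 0, so the root lies in [2, 5]
f(3.5) = -4.375 < 0, so the root lies in [2, 3.5]
f(2.75) = 1.203125 > 0, so the root lies in [2.75, 3.5]
f(3.125) = -0.8301 < 0, so the root lies in [2.75, 3.125]
f(2.9375) = 0.3557 > 0, so the root lies in [2.9375, 3.125]
f(3.03125) = -0.1924 < 0, so the root lies in [2.9375, 3.03125]
f(2.984375) = 0.0925 > 0, so the root lies in [2.984375, 3.03125]
f(3.0078125) = -0.0472 < 0, so the root lies in [2.984375, 3.0078125]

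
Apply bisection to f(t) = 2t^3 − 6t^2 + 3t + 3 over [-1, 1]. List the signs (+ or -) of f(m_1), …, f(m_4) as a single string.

+-++

t = 0 gives f = 3, positive; keep [-1, 0]
t = -0.5 gives f = -0.25, negative; keep [-0.5, 0]
t = -0.25 gives f = 1.84375, positive; keep [-0.5, -0.25]
t = -0.375 gives f = 0.9258, positive; keep [-0.5, -0.375]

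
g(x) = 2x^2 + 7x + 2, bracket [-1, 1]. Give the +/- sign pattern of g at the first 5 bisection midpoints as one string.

+-+-+

midpoint 0: g = 2 > 0 → [-1, 0]
midpoint -0.5: g = -1 < 0 → [-0.5, 0]
midpoint -0.25: g = 0.375 > 0 → [-0.5, -0.25]
midpoint -0.375: g = -0.3438 < 0 → [-0.375, -0.25]
midpoint -0.3125: g = 0.0078 > 0 → [-0.375, -0.3125]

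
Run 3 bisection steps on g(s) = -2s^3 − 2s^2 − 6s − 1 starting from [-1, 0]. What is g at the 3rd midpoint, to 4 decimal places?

-0.2773

m = -0.5, g(m) = 1.75 (+); new bracket [-0.5, 0]
m = -0.25, g(m) = 0.40625 (+); new bracket [-0.25, 0]
m = -0.125, g(m) = -0.277344 (−); new bracket [-0.25, -0.125]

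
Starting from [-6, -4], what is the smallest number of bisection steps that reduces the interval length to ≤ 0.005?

9

Width after n steps is 2/2^n. Need 2^n ≥ 2/0.005 = 400.
2^8 = 256 < 400 ≤ 2^9 = 512, so n = 9.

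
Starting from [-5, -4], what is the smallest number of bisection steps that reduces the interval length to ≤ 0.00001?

17

Width after n steps is 1/2^n. Need 2^n ≥ 1/0.00001 = 100000.
2^16 = 65536 < 100000 ≤ 2^17 = 131072, so n = 17.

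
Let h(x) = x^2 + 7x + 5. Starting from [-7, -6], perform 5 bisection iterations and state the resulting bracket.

[-6.21875, -6.1875]

midpoint -6.5: h = 1.75 > 0 → [-6.5, -6]
midpoint -6.25: h = 0.3125 > 0 → [-6.25, -6]
midpoint -6.125: h = -0.359375 < 0 → [-6.25, -6.125]
midpoint -6.1875: h = -0.0273 < 0 → [-6.25, -6.1875]
midpoint -6.21875: h = 0.1416 > 0 → [-6.21875, -6.1875]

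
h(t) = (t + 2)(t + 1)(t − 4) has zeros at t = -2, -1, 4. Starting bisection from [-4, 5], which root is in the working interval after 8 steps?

h(0.5) = -13.125 < 0, so the root lies in [0.5, 5]
h(2.75) = -22.265625 < 0, so the root lies in [2.75, 5]
h(3.875) = -3.580078 < 0, so the root lies in [3.875, 5]
h(4.4375) = 15.3142 > 0, so the root lies in [3.875, 4.4375]
h(4.15625) = 4.9599 > 0, so the root lies in [3.875, 4.15625]
h(4.015625) = 0.4714 > 0, so the root lies in [3.875, 4.015625]
h(3.9453125) = -1.6079 < 0, so the root lies in [3.9453125, 4.015625]
h(3.98046875) = -0.5817 < 0, so the root lies in [3.98046875, 4.015625]

4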